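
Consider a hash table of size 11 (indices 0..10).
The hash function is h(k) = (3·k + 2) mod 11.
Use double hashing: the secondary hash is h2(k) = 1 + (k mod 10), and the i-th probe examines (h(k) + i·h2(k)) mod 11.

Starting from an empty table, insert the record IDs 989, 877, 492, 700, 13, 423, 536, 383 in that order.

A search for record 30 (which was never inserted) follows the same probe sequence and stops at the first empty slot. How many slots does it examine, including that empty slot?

Insert 989: h=10, slot 10 empty => index 10.
Insert 877: h=4, slot 4 empty => index 4.
Insert 492: h=4, h2=3, slot 4 occupied => index 7.
Insert 700: h=1, slot 1 empty => index 1.
Insert 13: h=8, slot 8 empty => index 8.
Insert 423: h=6, slot 6 empty => index 6.
Insert 536: h=4, h2=7, slot 4 occupied => index 0.
Insert 383: h=7, h2=4, slots 7,0,4,8,1 occupied => index 5.
Table: [536, 700, -, -, 877, 383, 423, 492, 13, -, 989]
Lookup 30: h=4, h2=1, probe 4,5,6,7,8,9 → slot 9 empty, not found.

6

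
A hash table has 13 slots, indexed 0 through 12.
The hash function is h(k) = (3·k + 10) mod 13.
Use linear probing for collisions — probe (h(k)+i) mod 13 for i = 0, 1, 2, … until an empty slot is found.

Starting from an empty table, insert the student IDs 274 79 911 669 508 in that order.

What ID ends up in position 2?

911

274 hashes to 0; slot 0 is free -> place at 0.
79 hashes to 0; 0 taken -> place at 1.
911 hashes to 0; 0,1 taken -> place at 2.
669 hashes to 2; 2 taken -> place at 3.
508 hashes to 0; 0,1,2,3 taken -> place at 4.
Table: [274, 79, 911, 669, 508, ., ., ., ., ., ., ., .]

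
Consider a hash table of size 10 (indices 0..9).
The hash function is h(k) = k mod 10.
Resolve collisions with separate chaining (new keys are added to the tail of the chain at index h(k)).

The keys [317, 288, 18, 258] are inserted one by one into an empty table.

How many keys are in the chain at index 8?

317 → bucket 7
288 → bucket 8
18 → bucket 8 (collision)
258 → bucket 8 (collision)
Final buckets:
0: —
1: —
2: —
3: —
4: —
5: —
6: —
7: 317
8: 288 -> 18 -> 258
9: —

3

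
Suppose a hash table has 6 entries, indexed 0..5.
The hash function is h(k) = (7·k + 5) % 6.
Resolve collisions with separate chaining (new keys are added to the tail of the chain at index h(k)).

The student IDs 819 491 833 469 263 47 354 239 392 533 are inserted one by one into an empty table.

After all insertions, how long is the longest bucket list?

6

Insert 819: h=2, bucket 2 empty → new chain.
Insert 491: h=4, bucket 4 empty → new chain.
Insert 833: h=4, bucket 4 nonempty → append to chain.
Insert 469: h=0, bucket 0 empty → new chain.
Insert 263: h=4, bucket 4 nonempty → append to chain.
Insert 47: h=4, bucket 4 nonempty → append to chain.
Insert 354: h=5, bucket 5 empty → new chain.
Insert 239: h=4, bucket 4 nonempty → append to chain.
Insert 392: h=1, bucket 1 empty → new chain.
Insert 533: h=4, bucket 4 nonempty → append to chain.
Final buckets:
0: 469
1: 392
2: 819
3: —
4: 491 -> 833 -> 263 -> 47 -> 239 -> 533
5: 354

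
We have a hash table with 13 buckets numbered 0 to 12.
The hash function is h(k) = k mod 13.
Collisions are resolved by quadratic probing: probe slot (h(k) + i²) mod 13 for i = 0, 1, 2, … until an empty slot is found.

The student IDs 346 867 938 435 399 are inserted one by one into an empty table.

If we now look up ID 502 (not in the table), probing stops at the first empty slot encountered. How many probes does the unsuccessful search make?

Insert 346: h=8, slot 8 empty -> index 8.
Insert 867: h=9, slot 9 empty -> index 9.
Insert 938: h=2, slot 2 empty -> index 2.
Insert 435: h=6, slot 6 empty -> index 6.
Insert 399: h=9, slot 9 occupied -> index 10.
Table: [_, _, 938, _, _, _, 435, _, 346, 867, 399, _, _]
Lookup 502: h=8, probe 8,9,12 → slot 12 empty, not found.

3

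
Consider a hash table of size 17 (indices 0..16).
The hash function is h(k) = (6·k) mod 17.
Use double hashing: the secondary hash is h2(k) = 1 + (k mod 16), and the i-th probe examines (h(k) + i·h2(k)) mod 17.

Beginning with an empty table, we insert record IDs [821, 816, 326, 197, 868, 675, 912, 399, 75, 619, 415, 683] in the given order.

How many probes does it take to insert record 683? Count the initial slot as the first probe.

Insert 821: h=13, slot 13 empty -> index 13.
Insert 816: h=0, slot 0 empty -> index 0.
Insert 326: h=1, slot 1 empty -> index 1.
Insert 197: h=9, slot 9 empty -> index 9.
Insert 868: h=6, slot 6 empty -> index 6.
Insert 675: h=4, slot 4 empty -> index 4.
Insert 912: h=15, slot 15 empty -> index 15.
Insert 399: h=14, slot 14 empty -> index 14.
Insert 75: h=8, slot 8 empty -> index 8.
Insert 619: h=8, h2=12, slot 8 occupied -> index 3.
Insert 415: h=8, h2=16, slot 8 occupied -> index 7.
Insert 683: h=1, h2=12, slots 1,13,8,3,15 occupied -> index 10.
Table: [816, 326, —, 619, 675, —, 868, 415, 75, 197, 683, —, —, 821, 399, 912, —]

6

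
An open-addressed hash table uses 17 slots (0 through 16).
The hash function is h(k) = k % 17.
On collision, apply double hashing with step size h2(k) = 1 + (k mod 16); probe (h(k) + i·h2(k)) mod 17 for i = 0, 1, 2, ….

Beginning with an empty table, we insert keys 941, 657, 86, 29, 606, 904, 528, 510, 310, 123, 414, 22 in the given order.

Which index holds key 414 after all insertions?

Insert 941: h=6, slot 6 empty -> index 6.
Insert 657: h=11, slot 11 empty -> index 11.
Insert 86: h=1, slot 1 empty -> index 1.
Insert 29: h=12, slot 12 empty -> index 12.
Insert 606: h=11, h2=15, slot 11 occupied -> index 9.
Insert 904: h=3, slot 3 empty -> index 3.
Insert 528: h=1, h2=1, slot 1 occupied -> index 2.
Insert 510: h=0, slot 0 empty -> index 0.
Insert 310: h=4, slot 4 empty -> index 4.
Insert 123: h=4, h2=12, slot 4 occupied -> index 16.
Insert 414: h=6, h2=15, slots 6,4,2,0 occupied -> index 15.
Insert 22: h=5, slot 5 empty -> index 5.
Table: [510, 86, 528, 904, 310, 22, 941, -, -, 606, -, 657, 29, -, -, 414, 123]

15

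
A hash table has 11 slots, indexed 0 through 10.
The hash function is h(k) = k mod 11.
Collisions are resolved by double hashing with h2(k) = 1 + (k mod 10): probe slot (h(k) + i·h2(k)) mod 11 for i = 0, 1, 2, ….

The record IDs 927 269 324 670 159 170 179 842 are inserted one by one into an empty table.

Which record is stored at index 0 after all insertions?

670

Insert 927: h=3, slot 3 empty => index 3.
Insert 269: h=5, slot 5 empty => index 5.
Insert 324: h=5, h2=5, slot 5 occupied => index 10.
Insert 670: h=10, h2=1, slot 10 occupied => index 0.
Insert 159: h=5, h2=10, slot 5 occupied => index 4.
Insert 170: h=5, h2=1, slot 5 occupied => index 6.
Insert 179: h=3, h2=10, slot 3 occupied => index 2.
Insert 842: h=6, h2=3, slot 6 occupied => index 9.
Table: [670, —, 179, 927, 159, 269, 170, —, —, 842, 324]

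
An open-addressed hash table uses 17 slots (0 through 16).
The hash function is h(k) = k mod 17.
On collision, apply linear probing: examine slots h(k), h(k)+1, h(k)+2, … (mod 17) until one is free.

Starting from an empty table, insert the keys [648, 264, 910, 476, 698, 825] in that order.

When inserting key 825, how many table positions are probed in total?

3

648: h=2 => slot 2
264: h=9 => slot 9
910: h=9, probe 9,10 => slot 10
476: h=0 => slot 0
698: h=1 => slot 1
825: h=9, probe 9,10,11 => slot 11
Table: [476, 698, 648, -, -, -, -, -, -, 264, 910, 825, -, -, -, -, -]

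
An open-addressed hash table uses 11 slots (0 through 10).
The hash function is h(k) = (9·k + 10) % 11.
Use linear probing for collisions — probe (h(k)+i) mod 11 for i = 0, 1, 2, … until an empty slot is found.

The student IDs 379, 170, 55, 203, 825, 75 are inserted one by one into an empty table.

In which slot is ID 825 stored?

379: h=0 => slot 0
170: h=0, probe 0,1 => slot 1
55: h=10 => slot 10
203: h=0, probe 0,1,2 => slot 2
825: h=10, probe 10,0,1,2,3 => slot 3
75: h=3, probe 3,4 => slot 4
Table: [379, 170, 203, 825, 75, —, —, —, —, —, 55]

3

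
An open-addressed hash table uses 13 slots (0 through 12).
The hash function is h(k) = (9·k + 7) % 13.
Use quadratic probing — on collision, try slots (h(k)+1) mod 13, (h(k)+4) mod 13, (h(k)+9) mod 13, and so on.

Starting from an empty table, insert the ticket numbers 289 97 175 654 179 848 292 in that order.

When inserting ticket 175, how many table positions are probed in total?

Insert 289: h=8, slot 8 empty -> index 8.
Insert 97: h=9, slot 9 empty -> index 9.
Insert 175: h=9, slot 9 occupied -> index 10.
Insert 654: h=4, slot 4 empty -> index 4.
Insert 179: h=6, slot 6 empty -> index 6.
Insert 848: h=8, slots 8,9 occupied -> index 12.
Insert 292: h=9, slots 9,10 occupied -> index 0.
Table: [292, -, -, -, 654, -, 179, -, 289, 97, 175, -, 848]

2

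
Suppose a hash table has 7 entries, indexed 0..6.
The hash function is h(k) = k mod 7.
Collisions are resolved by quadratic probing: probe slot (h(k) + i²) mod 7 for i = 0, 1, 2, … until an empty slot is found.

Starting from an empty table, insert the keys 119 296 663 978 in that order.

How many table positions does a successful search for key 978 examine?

2

119 hashes to 0; slot 0 is free -> place at 0.
296 hashes to 2; slot 2 is free -> place at 2.
663 hashes to 5; slot 5 is free -> place at 5.
978 hashes to 5; 5 taken -> place at 6.
Table: [119, _, 296, _, _, 663, 978]
Lookup 978: h=5, probe 5,6 → found at 6.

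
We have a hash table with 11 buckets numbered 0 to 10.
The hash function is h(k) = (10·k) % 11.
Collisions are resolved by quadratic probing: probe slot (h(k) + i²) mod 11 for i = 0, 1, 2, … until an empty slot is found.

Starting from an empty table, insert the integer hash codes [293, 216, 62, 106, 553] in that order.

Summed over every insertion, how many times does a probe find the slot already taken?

Insert 293: h=4, slot 4 empty => index 4.
Insert 216: h=4, slot 4 occupied => index 5.
Insert 62: h=4, slots 4,5 occupied => index 8.
Insert 106: h=4, slots 4,5,8 occupied => index 2.
Insert 553: h=8, slot 8 occupied => index 9.
Table: [—, —, 106, —, 293, 216, —, —, 62, 553, —]

7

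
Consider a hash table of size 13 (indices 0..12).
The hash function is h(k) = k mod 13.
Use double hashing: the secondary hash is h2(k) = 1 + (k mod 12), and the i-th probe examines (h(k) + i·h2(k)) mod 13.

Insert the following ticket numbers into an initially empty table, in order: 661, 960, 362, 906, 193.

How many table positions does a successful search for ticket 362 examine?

Insert 661: h=11, slot 11 empty -> index 11.
Insert 960: h=11, h2=1, slot 11 occupied -> index 12.
Insert 362: h=11, h2=3, slot 11 occupied -> index 1.
Insert 906: h=9, slot 9 empty -> index 9.
Insert 193: h=11, h2=2, slot 11 occupied -> index 0.
Table: [193, 362, -, -, -, -, -, -, -, 906, -, 661, 960]
Lookup 362: h=11, h2=3, probe 11,1 → found at 1.

2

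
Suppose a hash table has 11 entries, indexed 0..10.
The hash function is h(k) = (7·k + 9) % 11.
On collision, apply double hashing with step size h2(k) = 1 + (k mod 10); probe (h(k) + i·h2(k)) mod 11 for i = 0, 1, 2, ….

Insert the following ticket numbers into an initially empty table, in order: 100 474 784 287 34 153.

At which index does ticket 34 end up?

4

100 hashes to 5; slot 5 is free => place at 5.
474 hashes to 5, h2=5; 5 taken => place at 10.
784 hashes to 8; slot 8 is free => place at 8.
287 hashes to 5, h2=8; 5 taken => place at 2.
34 hashes to 5, h2=5; 5,10 taken => place at 4.
153 hashes to 2, h2=4; 2 taken => place at 6.
Table: [_, _, 287, _, 34, 100, 153, _, 784, _, 474]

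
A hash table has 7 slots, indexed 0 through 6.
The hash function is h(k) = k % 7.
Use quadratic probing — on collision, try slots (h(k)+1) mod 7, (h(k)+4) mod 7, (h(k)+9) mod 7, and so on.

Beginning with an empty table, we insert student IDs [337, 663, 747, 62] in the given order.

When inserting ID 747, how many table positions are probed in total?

Insert 337: h=1, slot 1 empty -> index 1.
Insert 663: h=5, slot 5 empty -> index 5.
Insert 747: h=5, slot 5 occupied -> index 6.
Insert 62: h=6, slot 6 occupied -> index 0.
Table: [62, 337, ∅, ∅, ∅, 663, 747]

2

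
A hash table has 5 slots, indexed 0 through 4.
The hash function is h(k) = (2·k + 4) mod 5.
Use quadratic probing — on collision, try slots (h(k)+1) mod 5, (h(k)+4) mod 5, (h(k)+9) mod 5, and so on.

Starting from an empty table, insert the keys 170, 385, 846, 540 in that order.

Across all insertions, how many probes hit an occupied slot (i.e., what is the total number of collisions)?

3

170: h=4 => slot 4
385: h=4, probe 4,0 => slot 0
846: h=1 => slot 1
540: h=4, probe 4,0,3 => slot 3
Table: [385, 846, -, 540, 170]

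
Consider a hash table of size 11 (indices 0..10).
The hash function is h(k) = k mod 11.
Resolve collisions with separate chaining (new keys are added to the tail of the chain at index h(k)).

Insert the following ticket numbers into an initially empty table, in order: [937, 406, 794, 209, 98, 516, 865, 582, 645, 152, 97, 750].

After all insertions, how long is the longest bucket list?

Insert 937: h=2, bucket 2 empty -> new chain.
Insert 406: h=10, bucket 10 empty -> new chain.
Insert 794: h=2, bucket 2 nonempty -> append to chain.
Insert 209: h=0, bucket 0 empty -> new chain.
Insert 98: h=10, bucket 10 nonempty -> append to chain.
Insert 516: h=10, bucket 10 nonempty -> append to chain.
Insert 865: h=7, bucket 7 empty -> new chain.
Insert 582: h=10, bucket 10 nonempty -> append to chain.
Insert 645: h=7, bucket 7 nonempty -> append to chain.
Insert 152: h=9, bucket 9 empty -> new chain.
Insert 97: h=9, bucket 9 nonempty -> append to chain.
Insert 750: h=2, bucket 2 nonempty -> append to chain.
Final buckets:
0: 209
1: -
2: 937 -> 794 -> 750
3: -
4: -
5: -
6: -
7: 865 -> 645
8: -
9: 152 -> 97
10: 406 -> 98 -> 516 -> 582

4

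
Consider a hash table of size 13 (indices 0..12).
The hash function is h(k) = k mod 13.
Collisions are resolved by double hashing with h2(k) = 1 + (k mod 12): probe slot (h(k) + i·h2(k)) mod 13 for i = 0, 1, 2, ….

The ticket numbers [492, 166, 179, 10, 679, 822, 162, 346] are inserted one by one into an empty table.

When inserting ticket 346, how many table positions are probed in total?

Insert 492: h=11, slot 11 empty => index 11.
Insert 166: h=10, slot 10 empty => index 10.
Insert 179: h=10, h2=12, slot 10 occupied => index 9.
Insert 10: h=10, h2=11, slot 10 occupied => index 8.
Insert 679: h=3, slot 3 empty => index 3.
Insert 822: h=3, h2=7, slots 3,10 occupied => index 4.
Insert 162: h=6, slot 6 empty => index 6.
Insert 346: h=8, h2=11, slots 8,6,4 occupied => index 2.
Table: [., ., 346, 679, 822, ., 162, ., 10, 179, 166, 492, .]

4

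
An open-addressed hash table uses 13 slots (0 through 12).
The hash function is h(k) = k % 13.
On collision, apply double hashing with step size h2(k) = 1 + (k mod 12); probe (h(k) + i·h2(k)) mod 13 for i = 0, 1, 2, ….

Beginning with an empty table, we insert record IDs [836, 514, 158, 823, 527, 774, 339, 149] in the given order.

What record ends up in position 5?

836 hashes to 4; slot 4 is free -> place at 4.
514 hashes to 7; slot 7 is free -> place at 7.
158 hashes to 2; slot 2 is free -> place at 2.
823 hashes to 4, h2=8; 4 taken -> place at 12.
527 hashes to 7, h2=12; 7 taken -> place at 6.
774 hashes to 7, h2=7; 7 taken -> place at 1.
339 hashes to 1, h2=4; 1 taken -> place at 5.
149 hashes to 6, h2=6; 6,12,5 taken -> place at 11.
Table: [_, 774, 158, _, 836, 339, 527, 514, _, _, _, 149, 823]

339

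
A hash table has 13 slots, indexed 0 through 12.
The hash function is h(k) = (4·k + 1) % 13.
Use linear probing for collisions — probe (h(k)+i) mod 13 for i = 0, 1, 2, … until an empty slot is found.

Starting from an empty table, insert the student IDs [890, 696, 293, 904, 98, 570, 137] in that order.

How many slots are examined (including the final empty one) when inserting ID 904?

3

890: h=12 => slot 12
696: h=3 => slot 3
293: h=3, probe 3,4 => slot 4
904: h=3, probe 3,4,5 => slot 5
98: h=3, probe 3,4,5,6 => slot 6
570: h=6, probe 6,7 => slot 7
137: h=3, probe 3,4,5,6,7,8 => slot 8
Table: [-, -, -, 696, 293, 904, 98, 570, 137, -, -, -, 890]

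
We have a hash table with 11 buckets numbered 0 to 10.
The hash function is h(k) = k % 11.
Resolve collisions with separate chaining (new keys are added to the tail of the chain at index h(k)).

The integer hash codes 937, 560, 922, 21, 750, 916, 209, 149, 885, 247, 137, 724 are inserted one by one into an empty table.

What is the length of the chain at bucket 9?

2

Insert 937: h=2, bucket 2 empty -> new chain.
Insert 560: h=10, bucket 10 empty -> new chain.
Insert 922: h=9, bucket 9 empty -> new chain.
Insert 21: h=10, bucket 10 nonempty -> append to chain.
Insert 750: h=2, bucket 2 nonempty -> append to chain.
Insert 916: h=3, bucket 3 empty -> new chain.
Insert 209: h=0, bucket 0 empty -> new chain.
Insert 149: h=6, bucket 6 empty -> new chain.
Insert 885: h=5, bucket 5 empty -> new chain.
Insert 247: h=5, bucket 5 nonempty -> append to chain.
Insert 137: h=5, bucket 5 nonempty -> append to chain.
Insert 724: h=9, bucket 9 nonempty -> append to chain.
Final buckets:
0: 209
1: .
2: 937 -> 750
3: 916
4: .
5: 885 -> 247 -> 137
6: 149
7: .
8: .
9: 922 -> 724
10: 560 -> 21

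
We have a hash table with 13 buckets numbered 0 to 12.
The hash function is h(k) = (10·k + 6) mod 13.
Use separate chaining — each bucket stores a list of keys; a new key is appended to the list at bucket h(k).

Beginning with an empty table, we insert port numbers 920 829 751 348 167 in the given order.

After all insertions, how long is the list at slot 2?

4

920 -> bucket 2
829 -> bucket 2 (collision)
751 -> bucket 2 (collision)
348 -> bucket 2 (collision)
167 -> bucket 12
Final buckets:
0: -
1: -
2: 920 -> 829 -> 751 -> 348
3: -
4: -
5: -
6: -
7: -
8: -
9: -
10: -
11: -
12: 167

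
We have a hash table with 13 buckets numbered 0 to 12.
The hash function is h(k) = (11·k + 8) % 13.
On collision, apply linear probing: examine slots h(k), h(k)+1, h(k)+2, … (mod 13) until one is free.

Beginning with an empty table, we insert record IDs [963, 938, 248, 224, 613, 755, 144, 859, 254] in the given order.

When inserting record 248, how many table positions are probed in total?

963: h=6 → slot 6
938: h=4 → slot 4
248: h=6, probe 6,7 → slot 7
224: h=2 → slot 2
613: h=4, probe 4,5 → slot 5
755: h=6, probe 6,7,8 → slot 8
144: h=6, probe 6,7,8,9 → slot 9
859: h=6, probe 6,7,8,9,10 → slot 10
254: h=7, probe 7,8,9,10,11 → slot 11
Table: [-, -, 224, -, 938, 613, 963, 248, 755, 144, 859, 254, -]

2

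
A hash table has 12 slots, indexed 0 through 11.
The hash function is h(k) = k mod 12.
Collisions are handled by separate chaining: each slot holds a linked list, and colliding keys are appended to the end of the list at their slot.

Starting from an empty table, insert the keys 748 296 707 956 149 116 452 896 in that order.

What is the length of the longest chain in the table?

748 → bucket 4
296 → bucket 8
707 → bucket 11
956 → bucket 8 (collision)
149 → bucket 5
116 → bucket 8 (collision)
452 → bucket 8 (collision)
896 → bucket 8 (collision)
Final buckets:
0: ∅
1: ∅
2: ∅
3: ∅
4: 748
5: 149
6: ∅
7: ∅
8: 296 -> 956 -> 116 -> 452 -> 896
9: ∅
10: ∅
11: 707

5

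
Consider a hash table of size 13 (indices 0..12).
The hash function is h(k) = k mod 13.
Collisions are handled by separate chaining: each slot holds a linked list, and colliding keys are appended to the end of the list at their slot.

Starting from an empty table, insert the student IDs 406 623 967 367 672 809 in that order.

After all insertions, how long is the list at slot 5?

Insert 406: h=3, bucket 3 empty -> new chain.
Insert 623: h=12, bucket 12 empty -> new chain.
Insert 967: h=5, bucket 5 empty -> new chain.
Insert 367: h=3, bucket 3 nonempty -> append to chain.
Insert 672: h=9, bucket 9 empty -> new chain.
Insert 809: h=3, bucket 3 nonempty -> append to chain.
Final buckets:
0: —
1: —
2: —
3: 406 -> 367 -> 809
4: —
5: 967
6: —
7: —
8: —
9: 672
10: —
11: —
12: 623

1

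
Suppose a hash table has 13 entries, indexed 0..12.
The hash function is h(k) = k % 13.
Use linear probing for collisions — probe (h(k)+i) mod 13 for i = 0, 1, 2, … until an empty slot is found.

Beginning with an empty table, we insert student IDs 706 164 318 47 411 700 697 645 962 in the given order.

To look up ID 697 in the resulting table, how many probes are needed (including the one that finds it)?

5

706: h=4 => slot 4
164: h=8 => slot 8
318: h=6 => slot 6
47: h=8, probe 8,9 => slot 9
411: h=8, probe 8,9,10 => slot 10
700: h=11 => slot 11
697: h=8, probe 8,9,10,11,12 => slot 12
645: h=8, probe 8,9,10,11,12,0 => slot 0
962: h=0, probe 0,1 => slot 1
Table: [645, 962, -, -, 706, -, 318, -, 164, 47, 411, 700, 697]
Lookup 697: h=8, probe 8,9,10,11,12 → found at 12.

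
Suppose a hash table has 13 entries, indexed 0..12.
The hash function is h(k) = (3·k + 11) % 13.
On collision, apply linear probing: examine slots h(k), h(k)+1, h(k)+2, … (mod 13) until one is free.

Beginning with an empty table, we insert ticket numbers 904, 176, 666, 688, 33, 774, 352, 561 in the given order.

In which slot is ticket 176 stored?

7

904: h=6 -> slot 6
176: h=6, probe 6,7 -> slot 7
666: h=7, probe 7,8 -> slot 8
688: h=8, probe 8,9 -> slot 9
33: h=6, probe 6,7,8,9,10 -> slot 10
774: h=6, probe 6,7,8,9,10,11 -> slot 11
352: h=1 -> slot 1
561: h=4 -> slot 4
Table: [—, 352, —, —, 561, —, 904, 176, 666, 688, 33, 774, —]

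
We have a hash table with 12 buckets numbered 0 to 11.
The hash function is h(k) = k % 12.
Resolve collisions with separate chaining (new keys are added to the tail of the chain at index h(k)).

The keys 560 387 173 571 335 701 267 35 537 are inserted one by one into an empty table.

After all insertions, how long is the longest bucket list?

2

560 → bucket 8
387 → bucket 3
173 → bucket 5
571 → bucket 7
335 → bucket 11
701 → bucket 5 (collision)
267 → bucket 3 (collision)
35 → bucket 11 (collision)
537 → bucket 9
Final buckets:
0: ∅
1: ∅
2: ∅
3: 387 -> 267
4: ∅
5: 173 -> 701
6: ∅
7: 571
8: 560
9: 537
10: ∅
11: 335 -> 35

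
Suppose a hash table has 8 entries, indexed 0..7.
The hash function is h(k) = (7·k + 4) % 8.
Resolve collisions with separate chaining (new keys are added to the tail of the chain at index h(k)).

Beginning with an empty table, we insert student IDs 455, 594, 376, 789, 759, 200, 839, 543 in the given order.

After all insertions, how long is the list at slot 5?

4

455 -> bucket 5
594 -> bucket 2
376 -> bucket 4
789 -> bucket 7
759 -> bucket 5 (collision)
200 -> bucket 4 (collision)
839 -> bucket 5 (collision)
543 -> bucket 5 (collision)
Final buckets:
0: -
1: -
2: 594
3: -
4: 376 -> 200
5: 455 -> 759 -> 839 -> 543
6: -
7: 789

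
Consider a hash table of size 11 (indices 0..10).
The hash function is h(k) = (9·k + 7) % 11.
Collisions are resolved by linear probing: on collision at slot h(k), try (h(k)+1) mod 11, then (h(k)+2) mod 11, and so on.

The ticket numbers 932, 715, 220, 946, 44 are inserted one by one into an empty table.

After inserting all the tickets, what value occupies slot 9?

946

932 hashes to 2; slot 2 is free => place at 2.
715 hashes to 7; slot 7 is free => place at 7.
220 hashes to 7; 7 taken => place at 8.
946 hashes to 7; 7,8 taken => place at 9.
44 hashes to 7; 7,8,9 taken => place at 10.
Table: [∅, ∅, 932, ∅, ∅, ∅, ∅, 715, 220, 946, 44]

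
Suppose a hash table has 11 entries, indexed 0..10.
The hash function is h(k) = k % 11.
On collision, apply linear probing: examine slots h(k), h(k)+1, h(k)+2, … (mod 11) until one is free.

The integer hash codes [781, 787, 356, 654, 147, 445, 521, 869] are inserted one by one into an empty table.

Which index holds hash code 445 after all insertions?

8

781: h=0 -> slot 0
787: h=6 -> slot 6
356: h=4 -> slot 4
654: h=5 -> slot 5
147: h=4, probe 4,5,6,7 -> slot 7
445: h=5, probe 5,6,7,8 -> slot 8
521: h=4, probe 4,5,6,7,8,9 -> slot 9
869: h=0, probe 0,1 -> slot 1
Table: [781, 869, -, -, 356, 654, 787, 147, 445, 521, -]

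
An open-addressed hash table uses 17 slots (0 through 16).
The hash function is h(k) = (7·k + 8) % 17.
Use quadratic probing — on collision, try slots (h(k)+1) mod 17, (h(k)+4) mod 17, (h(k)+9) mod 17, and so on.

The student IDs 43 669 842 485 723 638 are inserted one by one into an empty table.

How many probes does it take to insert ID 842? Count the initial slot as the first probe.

Insert 43: h=3, slot 3 empty → index 3.
Insert 669: h=16, slot 16 empty → index 16.
Insert 842: h=3, slot 3 occupied → index 4.
Insert 485: h=3, slots 3,4 occupied → index 7.
Insert 723: h=3, slots 3,4,7 occupied → index 12.
Insert 638: h=3, slots 3,4,7,12 occupied → index 2.
Table: [—, —, 638, 43, 842, —, —, 485, —, —, —, —, 723, —, —, —, 669]

2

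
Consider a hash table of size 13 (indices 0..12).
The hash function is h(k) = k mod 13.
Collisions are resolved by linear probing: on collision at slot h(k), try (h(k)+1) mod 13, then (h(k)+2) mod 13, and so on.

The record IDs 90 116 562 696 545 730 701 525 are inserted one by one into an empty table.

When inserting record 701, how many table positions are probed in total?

90: h=12 => slot 12
116: h=12, probe 12,0 => slot 0
562: h=3 => slot 3
696: h=7 => slot 7
545: h=12, probe 12,0,1 => slot 1
730: h=2 => slot 2
701: h=12, probe 12,0,1,2,3,4 => slot 4
525: h=5 => slot 5
Table: [116, 545, 730, 562, 701, 525, -, 696, -, -, -, -, 90]

6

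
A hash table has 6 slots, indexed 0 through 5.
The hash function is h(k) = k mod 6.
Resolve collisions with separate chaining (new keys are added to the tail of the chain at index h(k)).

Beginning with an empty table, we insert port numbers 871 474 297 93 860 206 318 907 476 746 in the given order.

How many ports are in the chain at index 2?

4

871 → bucket 1
474 → bucket 0
297 → bucket 3
93 → bucket 3 (collision)
860 → bucket 2
206 → bucket 2 (collision)
318 → bucket 0 (collision)
907 → bucket 1 (collision)
476 → bucket 2 (collision)
746 → bucket 2 (collision)
Final buckets:
0: 474 -> 318
1: 871 -> 907
2: 860 -> 206 -> 476 -> 746
3: 297 -> 93
4: -
5: -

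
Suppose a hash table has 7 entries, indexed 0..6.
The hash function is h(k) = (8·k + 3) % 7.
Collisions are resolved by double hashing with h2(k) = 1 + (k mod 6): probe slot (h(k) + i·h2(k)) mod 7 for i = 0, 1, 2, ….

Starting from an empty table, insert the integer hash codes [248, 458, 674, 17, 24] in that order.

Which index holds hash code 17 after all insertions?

248 hashes to 6; slot 6 is free -> place at 6.
458 hashes to 6, h2=3; 6 taken -> place at 2.
674 hashes to 5; slot 5 is free -> place at 5.
17 hashes to 6, h2=6; 6,5 taken -> place at 4.
24 hashes to 6, h2=1; 6 taken -> place at 0.
Table: [24, _, 458, _, 17, 674, 248]

4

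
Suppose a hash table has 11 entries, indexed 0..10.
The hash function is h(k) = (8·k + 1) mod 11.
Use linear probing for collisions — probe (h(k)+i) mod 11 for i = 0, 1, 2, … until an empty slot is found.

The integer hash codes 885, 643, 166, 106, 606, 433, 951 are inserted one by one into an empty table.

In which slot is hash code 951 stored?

Insert 885: h=8, slot 8 empty -> index 8.
Insert 643: h=8, slot 8 occupied -> index 9.
Insert 166: h=9, slot 9 occupied -> index 10.
Insert 106: h=2, slot 2 empty -> index 2.
Insert 606: h=9, slots 9,10 occupied -> index 0.
Insert 433: h=0, slot 0 occupied -> index 1.
Insert 951: h=8, slots 8,9,10,0,1,2 occupied -> index 3.
Table: [606, 433, 106, 951, ∅, ∅, ∅, ∅, 885, 643, 166]

3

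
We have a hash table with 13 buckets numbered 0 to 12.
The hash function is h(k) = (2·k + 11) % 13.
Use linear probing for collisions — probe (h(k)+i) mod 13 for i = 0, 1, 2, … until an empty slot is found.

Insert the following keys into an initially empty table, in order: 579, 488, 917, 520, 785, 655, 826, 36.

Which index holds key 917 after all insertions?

1

Insert 579: h=12, slot 12 empty -> index 12.
Insert 488: h=12, slot 12 occupied -> index 0.
Insert 917: h=12, slots 12,0 occupied -> index 1.
Insert 520: h=11, slot 11 empty -> index 11.
Insert 785: h=8, slot 8 empty -> index 8.
Insert 655: h=8, slot 8 occupied -> index 9.
Insert 826: h=12, slots 12,0,1 occupied -> index 2.
Insert 36: h=5, slot 5 empty -> index 5.
Table: [488, 917, 826, ., ., 36, ., ., 785, 655, ., 520, 579]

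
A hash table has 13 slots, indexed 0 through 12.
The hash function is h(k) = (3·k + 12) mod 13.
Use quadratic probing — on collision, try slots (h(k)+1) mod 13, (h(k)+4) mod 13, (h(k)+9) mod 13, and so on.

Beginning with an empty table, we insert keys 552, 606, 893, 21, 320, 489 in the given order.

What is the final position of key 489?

6

Insert 552: h=4, slot 4 empty → index 4.
Insert 606: h=10, slot 10 empty → index 10.
Insert 893: h=0, slot 0 empty → index 0.
Insert 21: h=10, slot 10 occupied → index 11.
Insert 320: h=10, slots 10,11 occupied → index 1.
Insert 489: h=10, slots 10,11,1 occupied → index 6.
Table: [893, 320, —, —, 552, —, 489, —, —, —, 606, 21, —]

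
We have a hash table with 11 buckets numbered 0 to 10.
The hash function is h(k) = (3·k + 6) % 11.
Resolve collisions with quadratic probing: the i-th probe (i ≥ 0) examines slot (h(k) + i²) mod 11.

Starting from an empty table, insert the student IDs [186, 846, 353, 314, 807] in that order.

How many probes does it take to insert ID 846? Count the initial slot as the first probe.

186: h=3 -> slot 3
846: h=3, probe 3,4 -> slot 4
353: h=9 -> slot 9
314: h=2 -> slot 2
807: h=7 -> slot 7
Table: [_, _, 314, 186, 846, _, _, 807, _, 353, _]

2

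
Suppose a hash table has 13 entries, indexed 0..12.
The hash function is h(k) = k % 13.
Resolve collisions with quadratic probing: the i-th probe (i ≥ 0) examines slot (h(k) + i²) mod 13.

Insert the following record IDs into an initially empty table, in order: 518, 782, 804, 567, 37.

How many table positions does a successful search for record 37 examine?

518: h=11 => slot 11
782: h=2 => slot 2
804: h=11, probe 11,12 => slot 12
567: h=8 => slot 8
37: h=11, probe 11,12,2,7 => slot 7
Table: [., ., 782, ., ., ., ., 37, 567, ., ., 518, 804]
Lookup 37: h=11, probe 11,12,2,7 → found at 7.

4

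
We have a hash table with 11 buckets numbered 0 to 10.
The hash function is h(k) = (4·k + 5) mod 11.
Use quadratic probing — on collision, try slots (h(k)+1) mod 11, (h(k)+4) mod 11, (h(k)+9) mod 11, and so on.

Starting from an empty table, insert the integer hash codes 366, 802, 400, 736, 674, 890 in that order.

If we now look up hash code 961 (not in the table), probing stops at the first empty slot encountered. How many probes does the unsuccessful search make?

2

366 hashes to 6; slot 6 is free => place at 6.
802 hashes to 1; slot 1 is free => place at 1.
400 hashes to 10; slot 10 is free => place at 10.
736 hashes to 1; 1 taken => place at 2.
674 hashes to 6; 6 taken => place at 7.
890 hashes to 1; 1,2 taken => place at 5.
Table: [∅, 802, 736, ∅, ∅, 890, 366, 674, ∅, ∅, 400]
Lookup 961: h=10, probe 10,0 → slot 0 empty, not found.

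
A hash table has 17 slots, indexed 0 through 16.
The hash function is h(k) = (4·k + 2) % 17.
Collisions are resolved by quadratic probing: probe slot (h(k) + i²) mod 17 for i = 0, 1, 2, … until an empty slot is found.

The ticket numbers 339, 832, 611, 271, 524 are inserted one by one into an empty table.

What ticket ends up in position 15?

339 hashes to 15; slot 15 is free → place at 15.
832 hashes to 15; 15 taken → place at 16.
611 hashes to 15; 15,16 taken → place at 2.
271 hashes to 15; 15,16,2 taken → place at 7.
524 hashes to 7; 7 taken → place at 8.
Table: [_, _, 611, _, _, _, _, 271, 524, _, _, _, _, _, _, 339, 832]

339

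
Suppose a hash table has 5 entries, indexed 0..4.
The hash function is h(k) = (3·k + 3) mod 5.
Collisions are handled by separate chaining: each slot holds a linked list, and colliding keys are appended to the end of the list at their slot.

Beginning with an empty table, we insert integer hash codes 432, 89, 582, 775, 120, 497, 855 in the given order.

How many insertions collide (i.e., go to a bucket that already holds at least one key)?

4

432 → bucket 4
89 → bucket 0
582 → bucket 4 (collision)
775 → bucket 3
120 → bucket 3 (collision)
497 → bucket 4 (collision)
855 → bucket 3 (collision)
Final buckets:
0: 89
1: —
2: —
3: 775 -> 120 -> 855
4: 432 -> 582 -> 497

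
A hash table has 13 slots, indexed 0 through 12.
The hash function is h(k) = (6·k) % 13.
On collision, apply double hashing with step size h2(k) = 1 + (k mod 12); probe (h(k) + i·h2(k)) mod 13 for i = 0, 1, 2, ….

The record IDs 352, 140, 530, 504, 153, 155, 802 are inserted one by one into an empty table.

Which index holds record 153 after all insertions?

5

Insert 352: h=6, slot 6 empty -> index 6.
Insert 140: h=8, slot 8 empty -> index 8.
Insert 530: h=8, h2=3, slot 8 occupied -> index 11.
Insert 504: h=8, h2=1, slot 8 occupied -> index 9.
Insert 153: h=8, h2=10, slot 8 occupied -> index 5.
Insert 155: h=7, slot 7 empty -> index 7.
Insert 802: h=2, slot 2 empty -> index 2.
Table: [∅, ∅, 802, ∅, ∅, 153, 352, 155, 140, 504, ∅, 530, ∅]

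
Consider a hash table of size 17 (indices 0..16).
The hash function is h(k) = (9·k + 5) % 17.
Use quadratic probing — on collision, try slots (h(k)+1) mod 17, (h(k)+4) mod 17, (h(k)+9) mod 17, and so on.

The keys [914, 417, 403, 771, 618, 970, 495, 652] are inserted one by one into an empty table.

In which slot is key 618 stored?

9

914 hashes to 3; slot 3 is free -> place at 3.
417 hashes to 1; slot 1 is free -> place at 1.
403 hashes to 11; slot 11 is free -> place at 11.
771 hashes to 8; slot 8 is free -> place at 8.
618 hashes to 8; 8 taken -> place at 9.
970 hashes to 14; slot 14 is free -> place at 14.
495 hashes to 6; slot 6 is free -> place at 6.
652 hashes to 8; 8,9 taken -> place at 12.
Table: [_, 417, _, 914, _, _, 495, _, 771, 618, _, 403, 652, _, 970, _, _]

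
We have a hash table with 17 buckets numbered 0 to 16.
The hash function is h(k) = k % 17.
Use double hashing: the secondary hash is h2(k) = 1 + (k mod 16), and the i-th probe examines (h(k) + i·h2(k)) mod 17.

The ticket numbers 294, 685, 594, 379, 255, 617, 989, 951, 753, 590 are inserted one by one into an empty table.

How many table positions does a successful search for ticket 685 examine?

Insert 294: h=5, slot 5 empty => index 5.
Insert 685: h=5, h2=14, slot 5 occupied => index 2.
Insert 594: h=16, slot 16 empty => index 16.
Insert 379: h=5, h2=12, slot 5 occupied => index 0.
Insert 255: h=0, h2=16, slots 0,16 occupied => index 15.
Insert 617: h=5, h2=10, slots 5,15 occupied => index 8.
Insert 989: h=3, slot 3 empty => index 3.
Insert 951: h=16, h2=8, slot 16 occupied => index 7.
Insert 753: h=5, h2=2, slots 5,7 occupied => index 9.
Insert 590: h=12, slot 12 empty => index 12.
Table: [379, ∅, 685, 989, ∅, 294, ∅, 951, 617, 753, ∅, ∅, 590, ∅, ∅, 255, 594]
Lookup 685: h=5, h2=14, probe 5,2 → found at 2.

2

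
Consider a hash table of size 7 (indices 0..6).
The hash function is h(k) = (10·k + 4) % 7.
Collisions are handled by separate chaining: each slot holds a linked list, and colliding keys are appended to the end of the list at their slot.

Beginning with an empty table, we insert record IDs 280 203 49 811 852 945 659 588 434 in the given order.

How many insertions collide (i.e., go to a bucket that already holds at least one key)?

280 → bucket 4
203 → bucket 4 (collision)
49 → bucket 4 (collision)
811 → bucket 1
852 → bucket 5
945 → bucket 4 (collision)
659 → bucket 0
588 → bucket 4 (collision)
434 → bucket 4 (collision)
Final buckets:
0: 659
1: 811
2: .
3: .
4: 280 -> 203 -> 49 -> 945 -> 588 -> 434
5: 852
6: .

5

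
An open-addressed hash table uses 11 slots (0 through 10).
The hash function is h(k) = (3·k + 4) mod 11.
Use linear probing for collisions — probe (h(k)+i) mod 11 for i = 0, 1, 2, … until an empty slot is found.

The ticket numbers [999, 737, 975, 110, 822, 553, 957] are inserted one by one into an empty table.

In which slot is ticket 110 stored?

5

999: h=9 → slot 9
737: h=4 → slot 4
975: h=3 → slot 3
110: h=4, probe 4,5 → slot 5
822: h=6 → slot 6
553: h=2 → slot 2
957: h=4, probe 4,5,6,7 → slot 7
Table: [., ., 553, 975, 737, 110, 822, 957, ., 999, .]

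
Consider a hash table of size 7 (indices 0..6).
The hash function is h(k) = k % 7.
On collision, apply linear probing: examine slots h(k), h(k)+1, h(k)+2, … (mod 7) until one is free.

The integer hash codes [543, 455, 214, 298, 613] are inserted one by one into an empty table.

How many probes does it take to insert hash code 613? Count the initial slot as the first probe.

5

543: h=4 → slot 4
455: h=0 → slot 0
214: h=4, probe 4,5 → slot 5
298: h=4, probe 4,5,6 → slot 6
613: h=4, probe 4,5,6,0,1 → slot 1
Table: [455, 613, —, —, 543, 214, 298]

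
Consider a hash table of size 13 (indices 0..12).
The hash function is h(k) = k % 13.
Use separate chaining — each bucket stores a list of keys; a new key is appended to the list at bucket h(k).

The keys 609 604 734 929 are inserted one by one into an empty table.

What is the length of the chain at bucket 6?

Insert 609: h=11, bucket 11 empty → new chain.
Insert 604: h=6, bucket 6 empty → new chain.
Insert 734: h=6, bucket 6 nonempty → append to chain.
Insert 929: h=6, bucket 6 nonempty → append to chain.
Final buckets:
0: —
1: —
2: —
3: —
4: —
5: —
6: 604 -> 734 -> 929
7: —
8: —
9: —
10: —
11: 609
12: —

3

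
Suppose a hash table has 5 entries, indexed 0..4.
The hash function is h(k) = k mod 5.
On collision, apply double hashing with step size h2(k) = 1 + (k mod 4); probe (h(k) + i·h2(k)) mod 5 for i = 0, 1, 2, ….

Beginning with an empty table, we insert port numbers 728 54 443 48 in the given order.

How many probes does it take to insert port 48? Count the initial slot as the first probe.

3

Insert 728: h=3, slot 3 empty → index 3.
Insert 54: h=4, slot 4 empty → index 4.
Insert 443: h=3, h2=4, slot 3 occupied → index 2.
Insert 48: h=3, h2=1, slots 3,4 occupied → index 0.
Table: [48, -, 443, 728, 54]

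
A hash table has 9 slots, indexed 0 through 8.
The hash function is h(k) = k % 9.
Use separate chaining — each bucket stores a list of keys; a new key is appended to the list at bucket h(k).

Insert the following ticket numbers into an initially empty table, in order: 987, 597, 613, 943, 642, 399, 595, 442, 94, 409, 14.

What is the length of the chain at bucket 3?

Insert 987: h=6, bucket 6 empty → new chain.
Insert 597: h=3, bucket 3 empty → new chain.
Insert 613: h=1, bucket 1 empty → new chain.
Insert 943: h=7, bucket 7 empty → new chain.
Insert 642: h=3, bucket 3 nonempty → append to chain.
Insert 399: h=3, bucket 3 nonempty → append to chain.
Insert 595: h=1, bucket 1 nonempty → append to chain.
Insert 442: h=1, bucket 1 nonempty → append to chain.
Insert 94: h=4, bucket 4 empty → new chain.
Insert 409: h=4, bucket 4 nonempty → append to chain.
Insert 14: h=5, bucket 5 empty → new chain.
Final buckets:
0: ∅
1: 613 -> 595 -> 442
2: ∅
3: 597 -> 642 -> 399
4: 94 -> 409
5: 14
6: 987
7: 943
8: ∅

3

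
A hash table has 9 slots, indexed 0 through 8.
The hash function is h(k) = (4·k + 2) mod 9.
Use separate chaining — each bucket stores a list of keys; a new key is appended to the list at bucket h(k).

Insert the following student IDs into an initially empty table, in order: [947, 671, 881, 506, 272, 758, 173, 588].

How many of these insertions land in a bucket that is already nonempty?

Insert 947: h=1, bucket 1 empty → new chain.
Insert 671: h=4, bucket 4 empty → new chain.
Insert 881: h=7, bucket 7 empty → new chain.
Insert 506: h=1, bucket 1 nonempty → append to chain.
Insert 272: h=1, bucket 1 nonempty → append to chain.
Insert 758: h=1, bucket 1 nonempty → append to chain.
Insert 173: h=1, bucket 1 nonempty → append to chain.
Insert 588: h=5, bucket 5 empty → new chain.
Final buckets:
0: -
1: 947 -> 506 -> 272 -> 758 -> 173
2: -
3: -
4: 671
5: 588
6: -
7: 881
8: -

4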